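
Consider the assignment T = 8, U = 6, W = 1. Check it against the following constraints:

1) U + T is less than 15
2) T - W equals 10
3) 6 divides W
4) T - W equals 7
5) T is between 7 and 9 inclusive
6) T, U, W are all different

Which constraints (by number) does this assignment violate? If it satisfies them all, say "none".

1) U + T = 6 + 8 = 14; 14 < 15 — holds.
2) T - W = 8 - 1 = 7, not 10 — fails.
3) 1 = 6*0 + 1, so 6 does not divide 1 — fails.
4) T - W = 8 - 1 = 7 — holds.
5) T = 8 lies in [7, 9] — holds.
6) values 8, 6, 1 are pairwise distinct — holds.

Constraints 2 and 3 are violated.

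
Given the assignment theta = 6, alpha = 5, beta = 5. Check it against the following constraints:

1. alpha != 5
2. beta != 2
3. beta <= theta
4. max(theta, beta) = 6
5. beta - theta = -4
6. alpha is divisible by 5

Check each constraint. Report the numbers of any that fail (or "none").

Violated: 1, 5.

1. alpha = 5, but 5 is required to differ — does not hold.
2. beta = 5, and 5 ≠ 2 — holds.
3. beta = 5, theta = 6; 5 ≤ 6 — holds.
4. max(6, 5) = 6 — holds.
5. beta - theta = 5 - 6 = -1, not -4 — does not hold.
6. 5 / 5 = 1, so 5 divides 5 — holds.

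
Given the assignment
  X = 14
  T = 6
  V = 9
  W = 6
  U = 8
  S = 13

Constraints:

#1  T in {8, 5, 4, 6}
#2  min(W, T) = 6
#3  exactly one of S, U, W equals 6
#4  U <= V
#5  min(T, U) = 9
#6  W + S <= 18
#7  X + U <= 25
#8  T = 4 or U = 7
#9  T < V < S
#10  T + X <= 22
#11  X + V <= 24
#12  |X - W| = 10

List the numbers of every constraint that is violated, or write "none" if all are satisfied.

Constraints 5, 6, 8, 12 are violated.

#1 T = 6 is in {8, 5, 4, 6} — OK.
#2 min(6, 6) = 6 — OK.
#3 S=13, U=8, W=6; 1 of them equals 6 — OK.
#4 U = 8, V = 9; 8 ≤ 9 — OK.
#5 min(6, 8) = 6, not 9 — violated.
#6 W + S = 6 + 13 = 19; 19 > 18, bound 18 not met — violated.
#7 X + U = 14 + 8 = 22; 22 ≤ 25 — OK.
#8 T = 6 ≠ 4 and U = 8 ≠ 7; both disjuncts false — violated.
#9 values 6 < 9 < 13 — OK.
#10 T + X = 6 + 14 = 20; 20 ≤ 22 — OK.
#11 X + V = 14 + 9 = 23; 23 ≤ 24 — OK.
#12 |14 - 6| = 8, not 10 — violated.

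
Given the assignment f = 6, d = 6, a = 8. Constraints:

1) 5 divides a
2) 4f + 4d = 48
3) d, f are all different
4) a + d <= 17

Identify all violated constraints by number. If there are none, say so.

Constraints 1, 3 are violated.

1) 8 = 5*1 + 3, so 5 does not divide 8  fails
2) 4f + 4d = 4(6) + 4(6) = 48  holds
3) d = f = 6, not all different  fails
4) a + d = 8 + 6 = 14; 14 ≤ 17  holds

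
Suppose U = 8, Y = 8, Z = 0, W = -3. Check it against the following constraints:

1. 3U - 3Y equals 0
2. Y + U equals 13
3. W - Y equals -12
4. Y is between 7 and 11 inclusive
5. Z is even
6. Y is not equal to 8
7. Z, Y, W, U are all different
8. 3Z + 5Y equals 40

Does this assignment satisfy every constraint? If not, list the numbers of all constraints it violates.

No — constraints 2, 3, 6, 7 are not satisfied.

1. 3U - 3Y = 3(8) - 3(8) = 0  OK
2. Y + U = 8 + 8 = 16, not 13  FAIL
3. W - Y = -3 - 8 = -11, not -12  FAIL
4. Y = 8 lies in [7, 11]  OK
5. Z = 0 is even  OK
6. Y = 8, but 8 is required to differ  FAIL
7. Y = U = 8, not all different  FAIL
8. 3Z + 5Y = 3(0) + 5(8) = 40  OK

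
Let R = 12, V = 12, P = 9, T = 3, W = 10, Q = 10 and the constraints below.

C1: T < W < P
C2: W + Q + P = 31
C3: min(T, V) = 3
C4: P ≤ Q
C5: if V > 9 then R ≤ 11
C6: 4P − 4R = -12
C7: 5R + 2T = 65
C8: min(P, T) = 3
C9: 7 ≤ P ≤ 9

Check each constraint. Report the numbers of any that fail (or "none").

No — constraints 1, 2, 5, and 7 are not satisfied.

C1: values 3, 10, 9; W = 10 is not < P = 9 — does not hold.
C2: W + Q + P = 10 + 10 + 9 = 29, not 31 — does not hold.
C3: min(3, 12) = 3 — holds.
C4: P = 9, Q = 10; 9 ≤ 10 — holds.
C5: V = 12 > 9, so we need R ≤ 11; but R = 12 > 11 — does not hold.
C6: 4P − 4R = 4(9) − 4(12) = -12 — holds.
C7: 5R + 2T = 5(12) + 2(3) = 66, not 65 — does not hold.
C8: min(9, 3) = 3 — holds.
C9: P = 9 lies in [7, 9] — holds.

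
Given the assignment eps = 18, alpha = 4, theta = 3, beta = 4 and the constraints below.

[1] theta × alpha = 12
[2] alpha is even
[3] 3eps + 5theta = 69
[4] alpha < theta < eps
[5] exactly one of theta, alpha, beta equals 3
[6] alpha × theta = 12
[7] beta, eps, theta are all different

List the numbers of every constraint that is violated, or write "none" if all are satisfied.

Violated: 4.

[1] theta × alpha = 3 × 4 = 12 — OK.
[2] alpha = 4 is even — OK.
[3] 3eps + 5theta = 3(18) + 5(3) = 69 — OK.
[4] values 4, 3, 18; alpha = 4 is not < theta = 3 — violated.
[5] theta=3, alpha=4, beta=4; 1 of them equals 3 — OK.
[6] alpha × theta = 4 × 3 = 12 — OK.
[7] values 4, 18, 3 are pairwise distinct — OK.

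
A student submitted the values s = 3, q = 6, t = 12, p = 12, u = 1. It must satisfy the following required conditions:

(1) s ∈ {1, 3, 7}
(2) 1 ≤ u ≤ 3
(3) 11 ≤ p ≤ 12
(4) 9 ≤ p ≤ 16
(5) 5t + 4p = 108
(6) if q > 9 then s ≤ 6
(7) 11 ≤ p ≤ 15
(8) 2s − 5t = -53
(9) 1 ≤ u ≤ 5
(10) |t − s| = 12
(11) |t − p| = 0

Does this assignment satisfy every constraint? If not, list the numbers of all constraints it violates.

(1) s = 3 is in {1, 3, 7} — holds.
(2) u = 1 lies in [1, 3] — holds.
(3) p = 12 lies in [11, 12] — holds.
(4) p = 12 lies in [9, 16] — holds.
(5) 5t + 4p = 5(12) + 4(12) = 108 — holds.
(6) q = 6, not > 9; antecedent false, conditional vacuously true — holds.
(7) p = 12 lies in [11, 15] — holds.
(8) 2s − 5t = 2(3) − 5(12) = -54, not -53 — does not hold.
(9) u = 1 lies in [1, 5] — holds.
(10) |12 − 3| = 9, not 12 — does not hold.
(11) |12 − 12| = 0 — holds.

Constraints 8, 10 are violated.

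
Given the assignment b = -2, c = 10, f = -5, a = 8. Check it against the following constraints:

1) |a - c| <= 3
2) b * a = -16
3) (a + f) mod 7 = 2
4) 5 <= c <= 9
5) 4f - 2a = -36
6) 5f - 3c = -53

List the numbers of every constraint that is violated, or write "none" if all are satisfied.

1) |8 - 10| = 2; 2 ≤ 3 — OK.
2) b * a = -2 * 8 = -16 — OK.
3) a + f = 3; 3 mod 7 = 3, not 2 — violated.
4) c = 10 is outside [5, 9] — violated.
5) 4f - 2a = 4(-5) - 2(8) = -36 — OK.
6) 5f - 3c = 5(-5) - 3(10) = -55, not -53 — violated.

Constraints 3, 4, 6 are violated.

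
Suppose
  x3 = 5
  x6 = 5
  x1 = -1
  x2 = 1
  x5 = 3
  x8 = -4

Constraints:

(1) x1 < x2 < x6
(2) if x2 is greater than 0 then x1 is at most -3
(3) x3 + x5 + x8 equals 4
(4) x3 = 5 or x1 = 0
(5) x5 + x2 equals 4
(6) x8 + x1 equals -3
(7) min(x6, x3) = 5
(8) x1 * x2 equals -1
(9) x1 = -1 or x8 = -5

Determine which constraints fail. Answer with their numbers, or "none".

Violated: 2 and 6.

(1) values -1 < 1 < 5 — holds.
(2) x2 = 1 > 0, so we need x1 ≤ -3; but x1 = -1 > -3 — does not hold.
(3) x3 + x5 + x8 = 5 + 3 + (-4) = 4 — holds.
(4) x3 = 5 = 5 (first disjunct) — holds.
(5) x5 + x2 = 3 + 1 = 4 — holds.
(6) x8 + x1 = -4 + (-1) = -5, not -3 — does not hold.
(7) min(5, 5) = 5 — holds.
(8) x1 * x2 = -1 * 1 = -1 — holds.
(9) x1 = -1 = -1 (first disjunct) — holds.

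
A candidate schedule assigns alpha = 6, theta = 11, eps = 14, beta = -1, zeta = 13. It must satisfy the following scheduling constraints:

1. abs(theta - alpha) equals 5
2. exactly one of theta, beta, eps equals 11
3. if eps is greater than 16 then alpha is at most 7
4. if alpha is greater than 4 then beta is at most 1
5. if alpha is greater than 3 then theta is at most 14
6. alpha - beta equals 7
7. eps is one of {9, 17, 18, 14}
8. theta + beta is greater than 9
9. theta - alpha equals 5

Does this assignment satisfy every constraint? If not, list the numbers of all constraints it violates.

1. abs(11 - 6) = 5  holds
2. theta=11, beta=-1, eps=14; 1 of them equals 11  holds
3. eps = 14, not > 16; antecedent false, conditional vacuously true  holds
4. alpha = 6 > 4, so we need beta ≤ 1; beta = -1 ≤ 1  holds
5. alpha = 6 > 3, so we need theta ≤ 14; theta = 11 ≤ 14  holds
6. alpha - beta = 6 - (-1) = 7  holds
7. eps = 14 is in {9, 17, 18, 14}  holds
8. theta + beta = 11 + (-1) = 10; 10 > 9  holds
9. theta - alpha = 11 - 6 = 5  holds

No violations.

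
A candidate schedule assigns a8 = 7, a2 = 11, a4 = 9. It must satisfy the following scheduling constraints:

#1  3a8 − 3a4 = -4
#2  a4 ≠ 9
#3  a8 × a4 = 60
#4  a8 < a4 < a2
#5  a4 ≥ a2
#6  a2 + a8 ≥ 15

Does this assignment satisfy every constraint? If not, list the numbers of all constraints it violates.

#1 3a8 − 3a4 = 3(7) − 3(9) = -6, not -4 — does not hold.
#2 a4 = 9, but 9 is required to differ — does not hold.
#3 a8 × a4 = 7 × 9 = 63, not 60 — does not hold.
#4 values 7 < 9 < 11 — holds.
#5 a4 = 9, a2 = 11; 9 < 11 (want ≥) — does not hold.
#6 a2 + a8 = 11 + 7 = 18; 18 ≥ 15 — holds.

The assignment fails constraints 1, 2, 3, and 5.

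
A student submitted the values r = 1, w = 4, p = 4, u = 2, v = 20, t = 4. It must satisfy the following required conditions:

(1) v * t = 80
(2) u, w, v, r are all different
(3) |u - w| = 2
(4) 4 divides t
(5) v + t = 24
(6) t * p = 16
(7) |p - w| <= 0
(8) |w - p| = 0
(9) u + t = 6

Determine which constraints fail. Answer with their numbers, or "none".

(1) v * t = 20 * 4 = 80 — holds.
(2) values 2, 4, 20, 1 are pairwise distinct — holds.
(3) |2 - 4| = 2 — holds.
(4) 4 / 4 = 1, so 4 divides 4 — holds.
(5) v + t = 20 + 4 = 24 — holds.
(6) t * p = 4 * 4 = 16 — holds.
(7) |4 - 4| = 0; 0 ≤ 0 — holds.
(8) |4 - 4| = 0 — holds.
(9) u + t = 2 + 4 = 6 — holds.

None — every constraint holds.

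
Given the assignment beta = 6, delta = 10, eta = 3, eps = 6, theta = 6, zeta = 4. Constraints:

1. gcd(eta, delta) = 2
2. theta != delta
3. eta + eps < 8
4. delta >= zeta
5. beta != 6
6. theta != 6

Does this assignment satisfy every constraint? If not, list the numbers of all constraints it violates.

1. gcd(3, 10) = 1, not 2  false
2. theta = 6, delta = 10; distinct  true
3. eta + eps = 3 + 6 = 9; 9 ≥ 8, bound 8 not met  false
4. delta = 10, zeta = 4; 10 ≥ 4  true
5. beta = 6, but 6 is required to differ  false
6. theta = 6, but 6 is required to differ  false

The assignment fails constraints 1, 3, 5, and 6.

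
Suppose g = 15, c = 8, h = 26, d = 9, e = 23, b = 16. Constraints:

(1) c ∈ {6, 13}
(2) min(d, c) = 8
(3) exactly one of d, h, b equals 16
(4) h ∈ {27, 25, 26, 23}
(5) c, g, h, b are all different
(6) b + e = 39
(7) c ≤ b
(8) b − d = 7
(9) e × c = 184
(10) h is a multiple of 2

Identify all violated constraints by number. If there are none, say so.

Constraint 1 is violated.

(1) c = 8 is not in {6, 13}  fails
(2) min(9, 8) = 8  holds
(3) d=9, h=26, b=16; 1 of them equals 16  holds
(4) h = 26 is in {27, 25, 26, 23}  holds
(5) values 8, 15, 26, 16 are pairwise distinct  holds
(6) b + e = 16 + 23 = 39  holds
(7) c = 8, b = 16; 8 ≤ 16  holds
(8) b − d = 16 − 9 = 7  holds
(9) e × c = 23 × 8 = 184  holds
(10) 26 / 2 = 13, so 2 divides 26  holds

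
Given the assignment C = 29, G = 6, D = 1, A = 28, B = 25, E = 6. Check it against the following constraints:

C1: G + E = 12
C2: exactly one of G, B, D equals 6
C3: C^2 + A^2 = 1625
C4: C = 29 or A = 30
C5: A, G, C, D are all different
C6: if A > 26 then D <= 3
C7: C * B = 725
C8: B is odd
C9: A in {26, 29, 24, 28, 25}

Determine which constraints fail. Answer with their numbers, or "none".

C1: G + E = 6 + 6 = 12  ✔
C2: G=6, B=25, D=1; 1 of them equals 6  ✔
C3: C^2 + A^2 = 29^2 + 28^2 = 841 + 784 = 1625  ✔
C4: C = 29 = 29 (first disjunct)  ✔
C5: values 28, 6, 29, 1 are pairwise distinct  ✔
C6: A = 28 > 26, so we need D ≤ 3; D = 1 ≤ 3  ✔
C7: C * B = 29 * 25 = 725  ✔
C8: B = 25 is odd  ✔
C9: A = 28 is in {26, 29, 24, 28, 25}  ✔

Yes — all constraints hold.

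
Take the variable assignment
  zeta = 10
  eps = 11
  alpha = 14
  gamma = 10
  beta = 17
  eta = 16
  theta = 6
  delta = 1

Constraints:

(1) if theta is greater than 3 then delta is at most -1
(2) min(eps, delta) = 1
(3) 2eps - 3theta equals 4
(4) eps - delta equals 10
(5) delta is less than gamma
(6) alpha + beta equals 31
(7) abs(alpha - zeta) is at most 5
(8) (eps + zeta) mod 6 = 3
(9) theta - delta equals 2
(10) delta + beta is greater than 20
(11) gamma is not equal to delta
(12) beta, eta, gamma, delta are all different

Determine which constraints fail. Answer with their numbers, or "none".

Constraints 1, 9, and 10 do not hold.

(1) theta = 6 > 3, so we need delta ≤ -1; but delta = 1 > -1  ✘
(2) min(11, 1) = 1  ✔
(3) 2eps - 3theta = 2(11) - 3(6) = 4  ✔
(4) eps - delta = 11 - 1 = 10  ✔
(5) delta = 1, gamma = 10; 1 < 10  ✔
(6) alpha + beta = 14 + 17 = 31  ✔
(7) abs(14 - 10) = 4; 4 ≤ 5  ✔
(8) eps + zeta = 21; 21 mod 6 = 3  ✔
(9) theta - delta = 6 - 1 = 5, not 2  ✘
(10) delta + beta = 1 + 17 = 18; 18 ≤ 20, bound 20 not met  ✘
(11) gamma = 10, delta = 1; distinct  ✔
(12) values 17, 16, 10, 1 are pairwise distinct  ✔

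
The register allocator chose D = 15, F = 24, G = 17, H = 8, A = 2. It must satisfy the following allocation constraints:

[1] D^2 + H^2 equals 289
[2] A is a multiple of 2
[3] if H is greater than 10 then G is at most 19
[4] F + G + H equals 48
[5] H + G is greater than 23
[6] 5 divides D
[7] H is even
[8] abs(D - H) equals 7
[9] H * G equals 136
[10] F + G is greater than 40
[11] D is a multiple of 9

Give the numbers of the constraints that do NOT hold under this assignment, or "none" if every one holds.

[1] D^2 + H^2 = 15^2 + 8^2 = 225 + 64 = 289  holds
[2] 2 / 2 = 1, so 2 divides 2  holds
[3] H = 8, not > 10; antecedent false, conditional vacuously true  holds
[4] F + G + H = 24 + 17 + 8 = 49, not 48  fails
[5] H + G = 8 + 17 = 25; 25 > 23  holds
[6] 15 / 5 = 3, so 5 divides 15  holds
[7] H = 8 is even  holds
[8] abs(15 - 8) = 7  holds
[9] H * G = 8 * 17 = 136  holds
[10] F + G = 24 + 17 = 41; 41 > 40  holds
[11] 15 = 9*1 + 6, so 9 does not divide 15  fails

Constraints 4, 11 are violated.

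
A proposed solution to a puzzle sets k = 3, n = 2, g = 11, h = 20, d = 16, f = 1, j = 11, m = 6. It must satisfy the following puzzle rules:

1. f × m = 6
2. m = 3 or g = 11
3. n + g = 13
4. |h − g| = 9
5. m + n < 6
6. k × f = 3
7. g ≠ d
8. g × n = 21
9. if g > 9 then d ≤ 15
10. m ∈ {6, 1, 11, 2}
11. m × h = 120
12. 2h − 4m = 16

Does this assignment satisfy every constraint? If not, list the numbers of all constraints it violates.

Constraints 5, 8, and 9 do not hold.

1. f × m = 1 × 6 = 6  ✓
2. m = 6 ≠ 3, but g = 11 = 11 (second disjunct)  ✓
3. n + g = 2 + 11 = 13  ✓
4. |20 − 11| = 9  ✓
5. m + n = 6 + 2 = 8; 8 ≥ 6, bound 6 not met  ✗
6. k × f = 3 × 1 = 3  ✓
7. g = 11, d = 16; distinct  ✓
8. g × n = 11 × 2 = 22, not 21  ✗
9. g = 11 > 9, so we need d ≤ 15; but d = 16 > 15  ✗
10. m = 6 is in {6, 1, 11, 2}  ✓
11. m × h = 6 × 20 = 120  ✓
12. 2h − 4m = 2(20) − 4(6) = 16  ✓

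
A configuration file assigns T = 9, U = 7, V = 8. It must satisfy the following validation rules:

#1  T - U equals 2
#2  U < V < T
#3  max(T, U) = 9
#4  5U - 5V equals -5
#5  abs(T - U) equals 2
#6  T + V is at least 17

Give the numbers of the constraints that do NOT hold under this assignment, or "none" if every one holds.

No violations.

#1 T - U = 9 - 7 = 2 — holds.
#2 values 7 < 8 < 9 — holds.
#3 max(9, 7) = 9 — holds.
#4 5U - 5V = 5(7) - 5(8) = -5 — holds.
#5 abs(9 - 7) = 2 — holds.
#6 T + V = 9 + 8 = 17; 17 ≥ 17 — holds.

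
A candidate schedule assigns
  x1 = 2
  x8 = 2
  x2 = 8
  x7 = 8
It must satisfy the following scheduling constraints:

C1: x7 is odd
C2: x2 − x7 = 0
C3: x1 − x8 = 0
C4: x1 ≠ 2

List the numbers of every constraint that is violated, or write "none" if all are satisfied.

C1: x7 = 8 is even  FAIL
C2: x2 − x7 = 8 − 8 = 0  OK
C3: x1 − x8 = 2 − 2 = 0  OK
C4: x1 = 2, but 2 is required to differ  FAIL

Constraints 1, 4 are violated.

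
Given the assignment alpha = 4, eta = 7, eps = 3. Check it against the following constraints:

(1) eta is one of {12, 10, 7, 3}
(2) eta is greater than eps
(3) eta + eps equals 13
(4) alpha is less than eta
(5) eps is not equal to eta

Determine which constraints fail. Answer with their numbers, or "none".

(1) eta = 7 is in {12, 10, 7, 3} — holds.
(2) eta = 7, eps = 3; 7 > 3 — holds.
(3) eta + eps = 7 + 3 = 10, not 13 — fails.
(4) alpha = 4, eta = 7; 4 < 7 — holds.
(5) eps = 3, eta = 7; distinct — holds.

Constraint 3 does not hold.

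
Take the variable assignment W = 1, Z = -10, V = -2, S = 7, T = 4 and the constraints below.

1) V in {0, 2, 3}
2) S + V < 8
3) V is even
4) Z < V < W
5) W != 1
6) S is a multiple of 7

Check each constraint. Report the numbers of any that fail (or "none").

1) V = -2 is not in {0, 2, 3}  false
2) S + V = 7 + (-2) = 5; 5 < 8  true
3) V = -2 is even  true
4) values -10 < -2 < 1  true
5) W = 1, but 1 is required to differ  false
6) 7 / 7 = 1, so 7 divides 7  true

Violated: 1 and 5.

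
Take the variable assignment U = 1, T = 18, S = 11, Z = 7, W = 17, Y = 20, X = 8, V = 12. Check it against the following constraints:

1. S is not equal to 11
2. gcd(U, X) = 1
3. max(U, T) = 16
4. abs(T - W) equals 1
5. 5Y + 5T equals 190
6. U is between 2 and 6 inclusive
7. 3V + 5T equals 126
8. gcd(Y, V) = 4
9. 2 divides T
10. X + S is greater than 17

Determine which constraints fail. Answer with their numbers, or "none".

The assignment fails constraints 1, 3, and 6.

1. S = 11, but 11 is required to differ  ✘
2. gcd(1, 8) = 1  ✔
3. max(1, 18) = 18, not 16  ✘
4. abs(18 - 17) = 1  ✔
5. 5Y + 5T = 5(20) + 5(18) = 190  ✔
6. U = 1 is outside [2, 6]  ✘
7. 3V + 5T = 3(12) + 5(18) = 126  ✔
8. gcd(20, 12) = 4  ✔
9. 18 / 2 = 9, so 2 divides 18  ✔
10. X + S = 8 + 11 = 19; 19 > 17  ✔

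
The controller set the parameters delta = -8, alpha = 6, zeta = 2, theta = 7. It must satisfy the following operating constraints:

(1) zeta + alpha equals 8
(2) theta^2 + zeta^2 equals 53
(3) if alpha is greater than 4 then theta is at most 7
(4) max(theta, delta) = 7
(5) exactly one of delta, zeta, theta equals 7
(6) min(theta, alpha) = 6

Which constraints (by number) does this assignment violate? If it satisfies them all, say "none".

No violations.

(1) zeta + alpha = 2 + 6 = 8 — holds.
(2) theta^2 + zeta^2 = 7^2 + 2^2 = 49 + 4 = 53 — holds.
(3) alpha = 6 > 4, so we need theta ≤ 7; theta = 7 ≤ 7 — holds.
(4) max(7, -8) = 7 — holds.
(5) delta=-8, zeta=2, theta=7; 1 of them equals 7 — holds.
(6) min(7, 6) = 6 — holds.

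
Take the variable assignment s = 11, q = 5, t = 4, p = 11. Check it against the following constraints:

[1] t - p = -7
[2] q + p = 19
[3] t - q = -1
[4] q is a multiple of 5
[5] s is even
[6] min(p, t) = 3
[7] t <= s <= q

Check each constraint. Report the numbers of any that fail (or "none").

No — constraints 2, 5, 6, and 7 are not satisfied.

[1] t - p = 4 - 11 = -7 — satisfied.
[2] q + p = 5 + 11 = 16, not 19 — violated.
[3] t - q = 4 - 5 = -1 — satisfied.
[4] 5 / 5 = 1, so 5 divides 5 — satisfied.
[5] s = 11 is odd — violated.
[6] min(11, 4) = 4, not 3 — violated.
[7] values 4, 11, 5; s = 11 is not <= q = 5 — violated.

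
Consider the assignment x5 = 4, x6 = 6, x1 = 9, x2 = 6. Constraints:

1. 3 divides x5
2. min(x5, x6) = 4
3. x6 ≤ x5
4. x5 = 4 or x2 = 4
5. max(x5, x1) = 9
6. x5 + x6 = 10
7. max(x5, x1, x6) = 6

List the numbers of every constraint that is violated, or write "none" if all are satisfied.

Constraints 1, 3, and 7 are violated.

1. 4 = 3×1 + 1, so 3 does not divide 4  FAIL
2. min(4, 6) = 4  OK
3. x6 = 6, x5 = 4; 6 > 4 (want ≤)  FAIL
4. x5 = 4 = 4 (first disjunct)  OK
5. max(4, 9) = 9  OK
6. x5 + x6 = 4 + 6 = 10  OK
7. max(4, 9, 6) = 9, not 6  FAIL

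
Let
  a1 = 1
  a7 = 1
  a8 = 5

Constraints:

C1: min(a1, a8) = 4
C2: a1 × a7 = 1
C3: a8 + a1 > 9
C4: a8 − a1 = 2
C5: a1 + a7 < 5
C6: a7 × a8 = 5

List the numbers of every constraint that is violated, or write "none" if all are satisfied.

C1: min(1, 5) = 1, not 4 — does not hold.
C2: a1 × a7 = 1 × 1 = 1 — holds.
C3: a8 + a1 = 5 + 1 = 6; 6 ≤ 9, bound 9 not met — does not hold.
C4: a8 − a1 = 5 − 1 = 4, not 2 — does not hold.
C5: a1 + a7 = 1 + 1 = 2; 2 < 5 — holds.
C6: a7 × a8 = 1 × 5 = 5 — holds.

Constraints 1, 3, and 4 are violated.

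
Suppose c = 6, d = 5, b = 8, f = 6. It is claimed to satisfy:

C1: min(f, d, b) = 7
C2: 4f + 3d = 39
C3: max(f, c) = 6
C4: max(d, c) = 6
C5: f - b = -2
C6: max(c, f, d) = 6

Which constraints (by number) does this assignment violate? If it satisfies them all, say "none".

C1: min(6, 5, 8) = 5, not 7  ✘
C2: 4f + 3d = 4(6) + 3(5) = 39  ✔
C3: max(6, 6) = 6  ✔
C4: max(5, 6) = 6  ✔
C5: f - b = 6 - 8 = -2  ✔
C6: max(6, 6, 5) = 6  ✔

Constraint 1 is violated.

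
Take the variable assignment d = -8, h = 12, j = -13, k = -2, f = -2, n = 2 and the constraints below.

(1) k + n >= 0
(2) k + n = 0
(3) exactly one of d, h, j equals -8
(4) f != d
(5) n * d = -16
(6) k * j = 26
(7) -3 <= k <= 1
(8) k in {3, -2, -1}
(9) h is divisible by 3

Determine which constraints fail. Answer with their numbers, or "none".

All constraints are satisfied.

(1) k + n = -2 + 2 = 0; 0 ≥ 0  yes
(2) k + n = -2 + 2 = 0  yes
(3) d=-8, h=12, j=-13; 1 of them equals -8  yes
(4) f = -2, d = -8; distinct  yes
(5) n * d = 2 * (-8) = -16  yes
(6) k * j = -2 * (-13) = 26  yes
(7) k = -2 lies in [-3, 1]  yes
(8) k = -2 is in {3, -2, -1}  yes
(9) 12 / 3 = 4, so 3 divides 12  yes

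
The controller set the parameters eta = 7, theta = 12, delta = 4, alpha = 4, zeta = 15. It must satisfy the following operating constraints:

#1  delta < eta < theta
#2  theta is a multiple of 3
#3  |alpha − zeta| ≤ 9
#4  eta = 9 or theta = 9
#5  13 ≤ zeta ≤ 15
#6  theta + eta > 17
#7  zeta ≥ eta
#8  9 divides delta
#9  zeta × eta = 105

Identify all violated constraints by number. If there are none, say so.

#1 values 4 < 7 < 12  ✔
#2 12 / 3 = 4, so 3 divides 12  ✔
#3 |4 − 15| = 11; 11 > 9, exceeds bound 9  ✘
#4 eta = 7 ≠ 9 and theta = 12 ≠ 9; both disjuncts false  ✘
#5 zeta = 15 lies in [13, 15]  ✔
#6 theta + eta = 12 + 7 = 19; 19 > 17  ✔
#7 zeta = 15, eta = 7; 15 ≥ 7  ✔
#8 4 = 9×0 + 4, so 9 does not divide 4  ✘
#9 zeta × eta = 15 × 7 = 105  ✔

Violated: 3, 4, 8.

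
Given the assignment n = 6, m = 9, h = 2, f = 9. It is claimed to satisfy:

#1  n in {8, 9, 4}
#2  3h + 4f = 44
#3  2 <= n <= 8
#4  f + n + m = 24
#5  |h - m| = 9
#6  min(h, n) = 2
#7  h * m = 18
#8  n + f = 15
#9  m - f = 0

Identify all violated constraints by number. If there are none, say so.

No — constraints 1, 2, and 5 are not satisfied.

#1 n = 6 is not in {8, 9, 4}  no
#2 3h + 4f = 3(2) + 4(9) = 42, not 44  no
#3 n = 6 lies in [2, 8]  yes
#4 f + n + m = 9 + 6 + 9 = 24  yes
#5 |2 - 9| = 7, not 9  no
#6 min(2, 6) = 2  yes
#7 h * m = 2 * 9 = 18  yes
#8 n + f = 6 + 9 = 15  yes
#9 m - f = 9 - 9 = 0  yes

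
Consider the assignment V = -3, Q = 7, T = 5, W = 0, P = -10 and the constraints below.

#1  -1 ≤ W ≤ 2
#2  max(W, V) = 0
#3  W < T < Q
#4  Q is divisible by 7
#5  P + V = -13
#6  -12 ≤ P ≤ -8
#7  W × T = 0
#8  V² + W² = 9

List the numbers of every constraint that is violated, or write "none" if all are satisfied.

All constraints are satisfied.

#1 W = 0 lies in [-1, 2]  true
#2 max(0, -3) = 0  true
#3 values 0 < 5 < 7  true
#4 7 / 7 = 1, so 7 divides 7  true
#5 P + V = -10 + (-3) = -13  true
#6 P = -10 lies in [-12, -8]  true
#7 W × T = 0 × 5 = 0  true
#8 V² + W² = (-3)² + 0² = 9 + 0 = 9  true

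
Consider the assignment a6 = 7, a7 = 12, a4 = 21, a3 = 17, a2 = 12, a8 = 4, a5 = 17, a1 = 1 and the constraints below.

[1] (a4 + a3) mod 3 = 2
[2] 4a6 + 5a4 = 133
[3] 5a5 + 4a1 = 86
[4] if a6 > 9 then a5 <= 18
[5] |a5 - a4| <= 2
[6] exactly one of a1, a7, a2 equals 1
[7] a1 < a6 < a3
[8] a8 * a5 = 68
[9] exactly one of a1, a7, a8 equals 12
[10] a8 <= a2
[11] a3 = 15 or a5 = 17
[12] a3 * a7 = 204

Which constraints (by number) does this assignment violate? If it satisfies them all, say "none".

[1] a4 + a3 = 38; 38 mod 3 = 2 — holds.
[2] 4a6 + 5a4 = 4(7) + 5(21) = 133 — holds.
[3] 5a5 + 4a1 = 5(17) + 4(1) = 89, not 86 — does not hold.
[4] a6 = 7, not > 9; antecedent false, conditional vacuously true — holds.
[5] |17 - 21| = 4; 4 > 2, exceeds bound 2 — does not hold.
[6] a1=1, a7=12, a2=12; 1 of them equals 1 — holds.
[7] values 1 < 7 < 17 — holds.
[8] a8 * a5 = 4 * 17 = 68 — holds.
[9] a1=1, a7=12, a8=4; 1 of them equals 12 — holds.
[10] a8 = 4, a2 = 12; 4 ≤ 12 — holds.
[11] a3 = 17 ≠ 15, but a5 = 17 = 17 (second disjunct) — holds.
[12] a3 * a7 = 17 * 12 = 204 — holds.

The assignment fails constraints 3 and 5.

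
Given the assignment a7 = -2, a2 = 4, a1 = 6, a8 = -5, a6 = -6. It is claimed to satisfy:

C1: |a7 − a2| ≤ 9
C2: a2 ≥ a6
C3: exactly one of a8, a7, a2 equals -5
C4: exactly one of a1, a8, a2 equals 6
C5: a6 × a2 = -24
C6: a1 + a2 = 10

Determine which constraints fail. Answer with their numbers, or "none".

C1: |-2 − 4| = 6; 6 ≤ 9 — holds.
C2: a2 = 4, a6 = -6; 4 ≥ -6 — holds.
C3: a8=-5, a7=-2, a2=4; 1 of them equals -5 — holds.
C4: a1=6, a8=-5, a2=4; 1 of them equals 6 — holds.
C5: a6 × a2 = -6 × 4 = -24 — holds.
C6: a1 + a2 = 6 + 4 = 10 — holds.

None — every constraint holds.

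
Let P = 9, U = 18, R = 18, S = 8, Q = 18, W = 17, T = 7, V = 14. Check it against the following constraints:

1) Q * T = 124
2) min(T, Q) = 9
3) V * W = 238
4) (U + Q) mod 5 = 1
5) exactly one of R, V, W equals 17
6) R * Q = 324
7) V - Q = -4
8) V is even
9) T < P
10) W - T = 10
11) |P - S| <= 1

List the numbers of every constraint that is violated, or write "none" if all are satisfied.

1) Q * T = 18 * 7 = 126, not 124  no
2) min(7, 18) = 7, not 9  no
3) V * W = 14 * 17 = 238  yes
4) U + Q = 36; 36 mod 5 = 1  yes
5) R=18, V=14, W=17; 1 of them equals 17  yes
6) R * Q = 18 * 18 = 324  yes
7) V - Q = 14 - 18 = -4  yes
8) V = 14 is even  yes
9) T = 7, P = 9; 7 < 9  yes
10) W - T = 17 - 7 = 10  yes
11) |9 - 8| = 1; 1 ≤ 1  yes

Constraints 1, 2 are violated.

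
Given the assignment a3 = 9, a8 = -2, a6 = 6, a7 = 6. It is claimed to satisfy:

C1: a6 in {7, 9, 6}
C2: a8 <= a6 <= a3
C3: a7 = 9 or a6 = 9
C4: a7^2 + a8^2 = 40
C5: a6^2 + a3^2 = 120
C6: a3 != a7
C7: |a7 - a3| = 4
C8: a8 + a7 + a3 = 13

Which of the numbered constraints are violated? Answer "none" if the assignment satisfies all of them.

Constraints 3, 5, and 7 do not hold.

C1: a6 = 6 is in {7, 9, 6} — OK.
C2: values -2 <= 6 <= 9 — OK.
C3: a7 = 6 ≠ 9 and a6 = 6 ≠ 9; both disjuncts false — violated.
C4: a7^2 + a8^2 = 6^2 + (-2)^2 = 36 + 4 = 40 — OK.
C5: a6^2 + a3^2 = 6^2 + 9^2 = 36 + 81 = 117, not 120 — violated.
C6: a3 = 9, a7 = 6; distinct — OK.
C7: |6 - 9| = 3, not 4 — violated.
C8: a8 + a7 + a3 = -2 + 6 + 9 = 13 — OK.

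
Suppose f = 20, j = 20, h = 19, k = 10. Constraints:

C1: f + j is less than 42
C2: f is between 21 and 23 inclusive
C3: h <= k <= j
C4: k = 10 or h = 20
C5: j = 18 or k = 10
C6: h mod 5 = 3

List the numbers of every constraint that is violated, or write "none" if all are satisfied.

C1: f + j = 20 + 20 = 40; 40 < 42  true
C2: f = 20 is outside [21, 23]  false
C3: values 19, 10, 20; h = 19 is not <= k = 10  false
C4: k = 10 = 10 (first disjunct)  true
C5: j = 20 ≠ 18, but k = 10 = 10 (second disjunct)  true
C6: 19 mod 5 = 4, not 3  false

No — constraints 2, 3, and 6 are not satisfied.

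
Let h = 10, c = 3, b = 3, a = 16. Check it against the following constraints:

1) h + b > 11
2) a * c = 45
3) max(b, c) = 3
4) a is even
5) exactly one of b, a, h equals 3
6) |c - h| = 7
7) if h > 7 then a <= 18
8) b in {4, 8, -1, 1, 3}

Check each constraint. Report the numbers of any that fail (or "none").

Constraint 2 is violated.

1) h + b = 10 + 3 = 13; 13 > 11 — OK.
2) a * c = 16 * 3 = 48, not 45 — violated.
3) max(3, 3) = 3 — OK.
4) a = 16 is even — OK.
5) b=3, a=16, h=10; 1 of them equals 3 — OK.
6) |3 - 10| = 7 — OK.
7) h = 10 > 7, so we need a ≤ 18; a = 16 ≤ 18 — OK.
8) b = 3 is in {4, 8, -1, 1, 3} — OK.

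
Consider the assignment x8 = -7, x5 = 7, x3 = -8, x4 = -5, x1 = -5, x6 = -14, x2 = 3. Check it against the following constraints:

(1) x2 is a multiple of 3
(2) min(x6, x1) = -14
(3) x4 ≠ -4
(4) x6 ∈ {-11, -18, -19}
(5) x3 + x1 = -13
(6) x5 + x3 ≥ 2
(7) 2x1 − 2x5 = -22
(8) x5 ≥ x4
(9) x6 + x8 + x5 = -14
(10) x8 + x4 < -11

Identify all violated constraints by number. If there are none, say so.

(1) 3 / 3 = 1, so 3 divides 3  holds
(2) min(-14, -5) = -14  holds
(3) x4 = -5, and -5 ≠ -4  holds
(4) x6 = -14 is not in {-11, -18, -19}  fails
(5) x3 + x1 = -8 + (-5) = -13  holds
(6) x5 + x3 = 7 + (-8) = -1; -1 < 2, bound 2 not met  fails
(7) 2x1 − 2x5 = 2(-5) − 2(7) = -24, not -22  fails
(8) x5 = 7, x4 = -5; 7 ≥ -5  holds
(9) x6 + x8 + x5 = -14 + (-7) + 7 = -14  holds
(10) x8 + x4 = -7 + (-5) = -12; -12 < -11  holds

No — constraints 4, 6, and 7 are not satisfied.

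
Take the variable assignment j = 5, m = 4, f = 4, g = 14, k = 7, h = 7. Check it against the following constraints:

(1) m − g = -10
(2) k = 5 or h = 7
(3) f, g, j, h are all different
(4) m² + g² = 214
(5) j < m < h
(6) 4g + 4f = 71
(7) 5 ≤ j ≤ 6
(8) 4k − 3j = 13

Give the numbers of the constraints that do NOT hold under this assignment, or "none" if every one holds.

(1) m − g = 4 − 14 = -10  holds
(2) k = 7 ≠ 5, but h = 7 = 7 (second disjunct)  holds
(3) values 4, 14, 5, 7 are pairwise distinct  holds
(4) m² + g² = 4² + 14² = 16 + 196 = 212, not 214  fails
(5) values 5, 4, 7; j = 5 is not < m = 4  fails
(6) 4g + 4f = 4(14) + 4(4) = 72, not 71  fails
(7) j = 5 lies in [5, 6]  holds
(8) 4k − 3j = 4(7) − 3(5) = 13  holds

No — constraints 4, 5, and 6 are not satisfied.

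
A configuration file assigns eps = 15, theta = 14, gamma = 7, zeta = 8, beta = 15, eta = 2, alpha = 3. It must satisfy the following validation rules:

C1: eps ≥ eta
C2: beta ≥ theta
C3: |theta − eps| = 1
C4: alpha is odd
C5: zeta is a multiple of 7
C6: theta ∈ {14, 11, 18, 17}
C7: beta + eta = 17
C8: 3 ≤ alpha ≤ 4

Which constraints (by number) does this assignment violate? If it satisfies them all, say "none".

No — constraint 5 is not satisfied.

C1: eps = 15, eta = 2; 15 ≥ 2 — holds.
C2: beta = 15, theta = 14; 15 ≥ 14 — holds.
C3: |14 − 15| = 1 — holds.
C4: alpha = 3 is odd — holds.
C5: 8 = 7×1 + 1, so 7 does not divide 8 — does not hold.
C6: theta = 14 is in {14, 11, 18, 17} — holds.
C7: beta + eta = 15 + 2 = 17 — holds.
C8: alpha = 3 lies in [3, 4] — holds.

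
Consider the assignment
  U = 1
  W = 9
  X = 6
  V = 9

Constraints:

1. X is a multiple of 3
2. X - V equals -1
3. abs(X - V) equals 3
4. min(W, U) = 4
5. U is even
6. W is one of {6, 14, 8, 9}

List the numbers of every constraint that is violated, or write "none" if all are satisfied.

Constraints 2, 4, and 5 do not hold.

1. 6 / 3 = 2, so 3 divides 6  ✓
2. X - V = 6 - 9 = -3, not -1  ✗
3. abs(6 - 9) = 3  ✓
4. min(9, 1) = 1, not 4  ✗
5. U = 1 is odd  ✗
6. W = 9 is in {6, 14, 8, 9}  ✓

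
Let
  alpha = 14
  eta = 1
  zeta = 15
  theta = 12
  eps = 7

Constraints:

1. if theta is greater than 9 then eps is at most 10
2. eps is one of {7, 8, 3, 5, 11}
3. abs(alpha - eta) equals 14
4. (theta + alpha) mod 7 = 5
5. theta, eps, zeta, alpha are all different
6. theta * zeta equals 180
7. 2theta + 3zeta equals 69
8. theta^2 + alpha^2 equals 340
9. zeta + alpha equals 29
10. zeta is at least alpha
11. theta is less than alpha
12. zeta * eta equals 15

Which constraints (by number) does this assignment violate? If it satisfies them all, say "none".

Constraint 3 is violated.

1. theta = 12 > 9, so we need eps ≤ 10; eps = 7 ≤ 10 — holds.
2. eps = 7 is in {7, 8, 3, 5, 11} — holds.
3. abs(14 - 1) = 13, not 14 — does not hold.
4. theta + alpha = 26; 26 mod 7 = 5 — holds.
5. values 12, 7, 15, 14 are pairwise distinct — holds.
6. theta * zeta = 12 * 15 = 180 — holds.
7. 2theta + 3zeta = 2(12) + 3(15) = 69 — holds.
8. theta^2 + alpha^2 = 12^2 + 14^2 = 144 + 196 = 340 — holds.
9. zeta + alpha = 15 + 14 = 29 — holds.
10. zeta = 15, alpha = 14; 15 ≥ 14 — holds.
11. theta = 12, alpha = 14; 12 < 14 — holds.
12. zeta * eta = 15 * 1 = 15 — holds.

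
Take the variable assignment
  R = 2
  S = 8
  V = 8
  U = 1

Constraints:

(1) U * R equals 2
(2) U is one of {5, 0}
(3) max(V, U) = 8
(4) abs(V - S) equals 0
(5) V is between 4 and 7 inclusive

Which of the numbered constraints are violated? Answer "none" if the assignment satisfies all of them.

The assignment fails constraints 2 and 5.

(1) U * R = 1 * 2 = 2 — holds.
(2) U = 1 is not in {5, 0} — does not hold.
(3) max(8, 1) = 8 — holds.
(4) abs(8 - 8) = 0 — holds.
(5) V = 8 is outside [4, 7] — does not hold.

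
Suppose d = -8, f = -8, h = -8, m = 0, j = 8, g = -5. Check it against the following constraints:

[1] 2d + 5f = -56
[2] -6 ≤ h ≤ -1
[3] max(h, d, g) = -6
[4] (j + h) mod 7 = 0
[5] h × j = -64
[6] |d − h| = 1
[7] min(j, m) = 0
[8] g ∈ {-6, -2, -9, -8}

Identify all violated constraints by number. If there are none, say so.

[1] 2d + 5f = 2(-8) + 5(-8) = -56  true
[2] h = -8 is outside [-6, -1]  false
[3] max(-8, -8, -5) = -5, not -6  false
[4] j + h = 0; 0 mod 7 = 0  true
[5] h × j = -8 × 8 = -64  true
[6] |-8 − (-8)| = 0, not 1  false
[7] min(8, 0) = 0  true
[8] g = -5 is not in {-6, -2, -9, -8}  false

No — constraints 2, 3, 6, 8 are not satisfied.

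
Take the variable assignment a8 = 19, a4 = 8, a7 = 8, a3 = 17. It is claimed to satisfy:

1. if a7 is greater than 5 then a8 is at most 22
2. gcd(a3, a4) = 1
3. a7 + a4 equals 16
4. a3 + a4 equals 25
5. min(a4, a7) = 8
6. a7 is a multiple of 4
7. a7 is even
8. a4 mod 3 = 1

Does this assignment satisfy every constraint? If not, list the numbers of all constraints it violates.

1. a7 = 8 > 5, so we need a8 ≤ 22; a8 = 19 ≤ 22 — OK.
2. gcd(17, 8) = 1 — OK.
3. a7 + a4 = 8 + 8 = 16 — OK.
4. a3 + a4 = 17 + 8 = 25 — OK.
5. min(8, 8) = 8 — OK.
6. 8 / 4 = 2, so 4 divides 8 — OK.
7. a7 = 8 is even — OK.
8. 8 mod 3 = 2, not 1 — violated.

Violated: 8.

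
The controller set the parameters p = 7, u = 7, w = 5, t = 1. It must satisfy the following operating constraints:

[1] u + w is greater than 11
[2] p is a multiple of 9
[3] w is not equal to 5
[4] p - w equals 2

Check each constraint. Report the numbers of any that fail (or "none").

[1] u + w = 7 + 5 = 12; 12 > 11  ✔
[2] 7 = 9*0 + 7, so 9 does not divide 7  ✘
[3] w = 5, but 5 is required to differ  ✘
[4] p - w = 7 - 5 = 2  ✔

Violated: 2, 3.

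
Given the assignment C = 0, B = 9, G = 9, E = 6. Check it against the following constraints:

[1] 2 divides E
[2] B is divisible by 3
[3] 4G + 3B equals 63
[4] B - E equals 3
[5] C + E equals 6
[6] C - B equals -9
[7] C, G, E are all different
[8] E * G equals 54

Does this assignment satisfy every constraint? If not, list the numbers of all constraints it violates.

[1] 6 / 2 = 3, so 2 divides 6 — satisfied.
[2] 9 / 3 = 3, so 3 divides 9 — satisfied.
[3] 4G + 3B = 4(9) + 3(9) = 63 — satisfied.
[4] B - E = 9 - 6 = 3 — satisfied.
[5] C + E = 0 + 6 = 6 — satisfied.
[6] C - B = 0 - 9 = -9 — satisfied.
[7] values 0, 9, 6 are pairwise distinct — satisfied.
[8] E * G = 6 * 9 = 54 — satisfied.

Yes — all constraints hold.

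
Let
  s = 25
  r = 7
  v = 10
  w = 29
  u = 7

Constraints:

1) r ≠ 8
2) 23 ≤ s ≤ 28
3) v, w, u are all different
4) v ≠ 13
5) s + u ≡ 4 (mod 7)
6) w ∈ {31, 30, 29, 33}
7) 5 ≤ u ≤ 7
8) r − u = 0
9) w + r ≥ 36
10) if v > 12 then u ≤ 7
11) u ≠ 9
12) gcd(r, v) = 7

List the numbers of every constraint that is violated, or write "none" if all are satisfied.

1) r = 7, and 7 ≠ 8 — holds.
2) s = 25 lies in [23, 28] — holds.
3) values 10, 29, 7 are pairwise distinct — holds.
4) v = 10, and 10 ≠ 13 — holds.
5) s + u = 32; 32 mod 7 = 4 — holds.
6) w = 29 is in {31, 30, 29, 33} — holds.
7) u = 7 lies in [5, 7] — holds.
8) r − u = 7 − 7 = 0 — holds.
9) w + r = 29 + 7 = 36; 36 ≥ 36 — holds.
10) v = 10, not > 12; antecedent false, conditional vacuously true — holds.
11) u = 7, and 7 ≠ 9 — holds.
12) gcd(7, 10) = 1, not 7 — does not hold.

The assignment fails constraint 12.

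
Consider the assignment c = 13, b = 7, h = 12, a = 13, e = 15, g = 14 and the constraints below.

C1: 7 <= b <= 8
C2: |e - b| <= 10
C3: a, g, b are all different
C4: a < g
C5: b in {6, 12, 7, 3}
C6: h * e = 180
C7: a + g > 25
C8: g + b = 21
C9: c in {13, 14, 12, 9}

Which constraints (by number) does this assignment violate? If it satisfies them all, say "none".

C1: b = 7 lies in [7, 8]  OK
C2: |15 - 7| = 8; 8 ≤ 10  OK
C3: values 13, 14, 7 are pairwise distinct  OK
C4: a = 13, g = 14; 13 < 14  OK
C5: b = 7 is in {6, 12, 7, 3}  OK
C6: h * e = 12 * 15 = 180  OK
C7: a + g = 13 + 14 = 27; 27 > 25  OK
C8: g + b = 14 + 7 = 21  OK
C9: c = 13 is in {13, 14, 12, 9}  OK

No violations.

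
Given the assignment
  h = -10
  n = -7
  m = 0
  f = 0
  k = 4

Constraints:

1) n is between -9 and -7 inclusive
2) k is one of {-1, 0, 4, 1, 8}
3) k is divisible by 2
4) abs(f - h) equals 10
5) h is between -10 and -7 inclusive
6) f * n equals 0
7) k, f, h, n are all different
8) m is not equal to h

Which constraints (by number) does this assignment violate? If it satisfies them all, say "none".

Yes — all constraints hold.

1) n = -7 lies in [-9, -7] — holds.
2) k = 4 is in {-1, 0, 4, 1, 8} — holds.
3) 4 / 2 = 2, so 2 divides 4 — holds.
4) abs(0 - (-10)) = 10 — holds.
5) h = -10 lies in [-10, -7] — holds.
6) f * n = 0 * (-7) = 0 — holds.
7) values 4, 0, -10, -7 are pairwise distinct — holds.
8) m = 0, h = -10; distinct — holds.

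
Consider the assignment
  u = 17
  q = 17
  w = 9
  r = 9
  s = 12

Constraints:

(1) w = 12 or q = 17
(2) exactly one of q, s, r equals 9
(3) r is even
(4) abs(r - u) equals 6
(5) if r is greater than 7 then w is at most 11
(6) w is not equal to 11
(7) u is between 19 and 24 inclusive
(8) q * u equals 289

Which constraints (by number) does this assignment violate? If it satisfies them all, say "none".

(1) w = 9 ≠ 12, but q = 17 = 17 (second disjunct)  yes
(2) q=17, s=12, r=9; 1 of them equals 9  yes
(3) r = 9 is odd  no
(4) abs(9 - 17) = 8, not 6  no
(5) r = 9 > 7, so we need w ≤ 11; w = 9 ≤ 11  yes
(6) w = 9, and 9 ≠ 11  yes
(7) u = 17 is outside [19, 24]  no
(8) q * u = 17 * 17 = 289  yes

Constraints 3, 4, 7 do not hold.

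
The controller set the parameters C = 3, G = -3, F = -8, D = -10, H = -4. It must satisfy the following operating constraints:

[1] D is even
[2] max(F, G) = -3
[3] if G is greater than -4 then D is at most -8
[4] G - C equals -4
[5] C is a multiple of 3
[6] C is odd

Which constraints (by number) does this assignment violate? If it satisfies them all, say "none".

[1] D = -10 is even  yes
[2] max(-8, -3) = -3  yes
[3] G = -3 > -4, so we need D ≤ -8; D = -10 ≤ -8  yes
[4] G - C = -3 - 3 = -6, not -4  no
[5] 3 / 3 = 1, so 3 divides 3  yes
[6] C = 3 is odd  yes

Constraint 4 does not hold.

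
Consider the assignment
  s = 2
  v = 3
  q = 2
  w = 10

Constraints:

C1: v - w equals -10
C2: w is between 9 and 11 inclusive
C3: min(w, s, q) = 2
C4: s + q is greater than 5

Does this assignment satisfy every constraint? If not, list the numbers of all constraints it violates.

Constraints 1, 4 are violated.

C1: v - w = 3 - 10 = -7, not -10  ✘
C2: w = 10 lies in [9, 11]  ✔
C3: min(10, 2, 2) = 2  ✔
C4: s + q = 2 + 2 = 4; 4 ≤ 5, bound 5 not met  ✘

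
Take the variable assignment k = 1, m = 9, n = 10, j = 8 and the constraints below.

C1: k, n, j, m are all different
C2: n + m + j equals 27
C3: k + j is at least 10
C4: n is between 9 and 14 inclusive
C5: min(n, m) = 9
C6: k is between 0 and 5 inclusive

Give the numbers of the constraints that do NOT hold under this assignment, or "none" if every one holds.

Constraint 3 does not hold.

C1: values 1, 10, 8, 9 are pairwise distinct — OK.
C2: n + m + j = 10 + 9 + 8 = 27 — OK.
C3: k + j = 1 + 8 = 9; 9 < 10, bound 10 not met — violated.
C4: n = 10 lies in [9, 14] — OK.
C5: min(10, 9) = 9 — OK.
C6: k = 1 lies in [0, 5] — OK.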